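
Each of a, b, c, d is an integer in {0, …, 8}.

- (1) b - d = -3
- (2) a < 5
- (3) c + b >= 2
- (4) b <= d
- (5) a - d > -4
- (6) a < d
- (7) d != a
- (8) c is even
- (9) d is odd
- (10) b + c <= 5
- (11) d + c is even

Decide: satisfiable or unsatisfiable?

Constraint 9 makes d odd and constraint 8 makes c even, so d + c must be odd. Constraint 11 says d + c is even — contradiction.

Unsatisfiable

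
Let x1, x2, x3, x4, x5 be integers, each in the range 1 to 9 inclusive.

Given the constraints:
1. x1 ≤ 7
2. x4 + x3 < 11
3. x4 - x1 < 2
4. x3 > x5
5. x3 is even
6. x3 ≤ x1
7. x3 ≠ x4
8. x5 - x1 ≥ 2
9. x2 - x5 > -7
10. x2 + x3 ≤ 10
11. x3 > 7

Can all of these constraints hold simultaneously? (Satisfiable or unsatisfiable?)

From constraint 11: x3 ≥ 8. From constraints 1 and 6: x3 ≤ x1 and x1 ≤ 7, so x3 ≤ 7. But 7 < 8, so no value of x3 works.

Unsatisfiable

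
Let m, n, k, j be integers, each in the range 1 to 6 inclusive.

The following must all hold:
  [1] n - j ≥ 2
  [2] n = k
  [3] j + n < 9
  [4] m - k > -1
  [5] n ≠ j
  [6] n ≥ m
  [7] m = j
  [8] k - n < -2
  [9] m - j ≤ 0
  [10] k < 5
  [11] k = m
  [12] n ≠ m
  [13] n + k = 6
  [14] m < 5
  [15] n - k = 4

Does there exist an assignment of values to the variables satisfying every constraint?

From constraints 2, 7, and 11, n = k = m = j, so n = j. But constraint 5 says n ≠ j. Contradiction.

Unsatisfiable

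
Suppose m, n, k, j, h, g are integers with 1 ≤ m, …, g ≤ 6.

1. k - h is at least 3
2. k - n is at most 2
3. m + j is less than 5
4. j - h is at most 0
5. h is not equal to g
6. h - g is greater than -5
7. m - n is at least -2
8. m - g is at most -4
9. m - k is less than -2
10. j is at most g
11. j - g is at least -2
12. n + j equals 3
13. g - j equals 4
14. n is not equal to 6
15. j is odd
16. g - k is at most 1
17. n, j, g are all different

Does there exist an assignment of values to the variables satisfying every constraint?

Unsatisfiable

Constraints 1, 2, 4, 7, 8, and 11 give k − h ≥ 3, h − j ≥ 0, j − g ≥ -2, g − m ≥ 4, m − n ≥ -2, n − k ≥ -2.
Adding all 6 inequalities: the left sides telescope to 0, and the right sides sum to 3 + 0 + (-2) + 4 + (-2) + (-2) = 1. So 0 ≥ 1, which is false.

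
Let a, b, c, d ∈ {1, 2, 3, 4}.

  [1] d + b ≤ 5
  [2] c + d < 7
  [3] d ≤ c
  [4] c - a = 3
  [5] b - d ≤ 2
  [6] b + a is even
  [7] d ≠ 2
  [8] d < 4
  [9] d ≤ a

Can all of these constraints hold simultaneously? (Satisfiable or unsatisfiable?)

Try a = 1, b = 1, c = 4, d = 1.
Check constraint 1: d + b = 2; constraint 2: c + d = 5. The remaining constraints are straightforward to verify.

Satisfiable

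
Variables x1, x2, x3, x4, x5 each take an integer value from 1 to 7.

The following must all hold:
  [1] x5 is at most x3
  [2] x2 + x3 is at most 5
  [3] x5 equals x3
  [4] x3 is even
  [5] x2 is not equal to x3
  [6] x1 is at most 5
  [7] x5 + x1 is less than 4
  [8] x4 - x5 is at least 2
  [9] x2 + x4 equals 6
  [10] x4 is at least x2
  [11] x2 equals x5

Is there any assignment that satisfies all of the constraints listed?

Unsatisfiable

From constraints 3 and 11, x2 = x5 = x3, so x2 = x3. But constraint 5 says x2 ≠ x3. Contradiction.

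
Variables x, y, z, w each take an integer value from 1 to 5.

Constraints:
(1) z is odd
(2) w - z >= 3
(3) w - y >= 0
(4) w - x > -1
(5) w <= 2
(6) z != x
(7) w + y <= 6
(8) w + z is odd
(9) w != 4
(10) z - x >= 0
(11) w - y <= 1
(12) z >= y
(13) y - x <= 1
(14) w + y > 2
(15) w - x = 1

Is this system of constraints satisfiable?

Unsatisfiable

Constraints 2, 10, 11, and 13 give y − w ≥ -1, w − z ≥ 3, z − x ≥ 0, x − y ≥ -1.
Adding all 4 inequalities: the left sides telescope to 0, and the right sides sum to (-1) + 3 + 0 + (-1) = 1. So 0 ≥ 1, which is false.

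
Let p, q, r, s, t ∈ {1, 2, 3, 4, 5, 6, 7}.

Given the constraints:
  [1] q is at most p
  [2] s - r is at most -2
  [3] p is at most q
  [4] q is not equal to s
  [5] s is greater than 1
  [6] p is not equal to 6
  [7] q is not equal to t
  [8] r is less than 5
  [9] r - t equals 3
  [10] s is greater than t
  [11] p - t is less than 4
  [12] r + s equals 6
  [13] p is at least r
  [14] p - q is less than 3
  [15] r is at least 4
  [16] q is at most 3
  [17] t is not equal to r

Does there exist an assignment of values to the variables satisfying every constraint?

From constraints 13 and 15: p ≥ r and r ≥ 4, so p ≥ 4. From constraints 3 and 16: p ≤ q and q ≤ 3, so p ≤ 3. But 3 < 4, so no value of p works.

Unsatisfiable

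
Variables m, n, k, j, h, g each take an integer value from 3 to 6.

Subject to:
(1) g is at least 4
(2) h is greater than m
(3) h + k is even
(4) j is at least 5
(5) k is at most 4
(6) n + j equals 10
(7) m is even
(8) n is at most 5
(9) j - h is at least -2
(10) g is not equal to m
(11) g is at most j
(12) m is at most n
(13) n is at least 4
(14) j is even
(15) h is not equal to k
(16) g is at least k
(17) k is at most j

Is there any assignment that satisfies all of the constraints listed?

Take m = 4, n = 4, k = 4, j = 6, h = 6, g = 6. Then constraint 3: h + k = 10 is even; constraint 6: n + j = 10; constraint 9: j - h = 0, and every other listed constraint is also met.

Satisfiable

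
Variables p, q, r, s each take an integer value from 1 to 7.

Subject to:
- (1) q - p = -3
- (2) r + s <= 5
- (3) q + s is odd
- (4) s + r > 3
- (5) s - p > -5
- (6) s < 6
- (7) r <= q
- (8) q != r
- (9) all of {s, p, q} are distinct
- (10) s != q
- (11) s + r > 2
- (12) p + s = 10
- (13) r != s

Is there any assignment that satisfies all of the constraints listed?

Satisfiable

Take p = 7, q = 4, r = 2, s = 3. Then constraint 1: q - p = -3; constraint 2: r + s = 5, and every other listed constraint is also met.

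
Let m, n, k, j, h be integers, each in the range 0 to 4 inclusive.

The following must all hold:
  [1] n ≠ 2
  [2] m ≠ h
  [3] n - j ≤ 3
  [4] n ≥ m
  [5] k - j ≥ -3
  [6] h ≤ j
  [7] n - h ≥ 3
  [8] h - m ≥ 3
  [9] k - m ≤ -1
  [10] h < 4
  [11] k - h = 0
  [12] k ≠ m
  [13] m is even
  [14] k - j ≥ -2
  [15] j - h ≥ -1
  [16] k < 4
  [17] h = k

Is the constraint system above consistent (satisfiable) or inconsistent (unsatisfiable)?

Unsatisfiable

Constraints 3, 7, 8, 9, and 14 give h − m ≥ 3, m − k ≥ 1, k − j ≥ -2, j − n ≥ -3, n − h ≥ 3.
Adding all 5 inequalities: the left sides telescope to 0, and the right sides sum to 3 + 1 + (-2) + (-3) + 3 = 2. So 0 ≥ 2, which is false.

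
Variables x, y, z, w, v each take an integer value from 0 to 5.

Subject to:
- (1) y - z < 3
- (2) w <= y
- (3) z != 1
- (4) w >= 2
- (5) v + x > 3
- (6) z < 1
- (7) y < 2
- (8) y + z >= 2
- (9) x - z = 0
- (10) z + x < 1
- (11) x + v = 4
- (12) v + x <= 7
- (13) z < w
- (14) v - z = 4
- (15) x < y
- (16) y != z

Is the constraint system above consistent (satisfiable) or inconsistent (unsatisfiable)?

From constraints 2 and 4: y ≥ w and w ≥ 2, so y ≥ 2. From constraint 7: y ≤ 1. But 1 < 2, so no value of y works.

Unsatisfiable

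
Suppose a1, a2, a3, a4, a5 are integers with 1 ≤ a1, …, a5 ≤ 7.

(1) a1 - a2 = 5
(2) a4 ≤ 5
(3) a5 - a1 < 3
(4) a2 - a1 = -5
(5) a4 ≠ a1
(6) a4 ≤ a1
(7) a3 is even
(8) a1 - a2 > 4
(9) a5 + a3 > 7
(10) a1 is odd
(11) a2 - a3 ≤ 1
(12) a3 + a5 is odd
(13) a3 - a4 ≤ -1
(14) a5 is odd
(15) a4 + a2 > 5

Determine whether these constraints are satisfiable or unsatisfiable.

Satisfiable

Setting (a1, a2, a3, a4, a5) = (7, 2, 2, 4, 7) satisfies everything: constraint 1: a1 - a2 = 5; constraint 3: a5 - a1 = 0; constraint 4: a2 - a1 = -5, and the others follow.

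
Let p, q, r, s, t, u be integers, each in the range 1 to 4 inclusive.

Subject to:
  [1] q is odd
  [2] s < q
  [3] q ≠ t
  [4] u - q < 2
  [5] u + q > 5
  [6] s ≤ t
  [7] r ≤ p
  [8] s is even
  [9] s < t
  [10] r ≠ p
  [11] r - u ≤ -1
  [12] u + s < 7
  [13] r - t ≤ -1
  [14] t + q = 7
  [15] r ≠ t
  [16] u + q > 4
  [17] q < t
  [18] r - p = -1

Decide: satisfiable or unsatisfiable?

Satisfiable

One satisfying assignment is p = 2, q = 3, r = 1, s = 2, t = 4, u = 4.
For the less obvious constraints — constraint 4: u - q = 1; constraint 5: u + q = 7 — and the others hold by inspection.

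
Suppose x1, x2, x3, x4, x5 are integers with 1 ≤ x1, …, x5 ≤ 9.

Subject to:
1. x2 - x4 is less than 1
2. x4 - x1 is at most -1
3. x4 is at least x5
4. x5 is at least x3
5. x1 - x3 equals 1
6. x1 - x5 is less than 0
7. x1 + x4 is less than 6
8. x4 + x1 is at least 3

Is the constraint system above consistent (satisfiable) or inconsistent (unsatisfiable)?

Constraints 2, 3, and 6 give x1 < x5, x5 ≤ x4, x4 < x1. Chaining: x1 < x5 ≤ x4 < x1, which forces x1 < x1 — impossible.

Unsatisfiable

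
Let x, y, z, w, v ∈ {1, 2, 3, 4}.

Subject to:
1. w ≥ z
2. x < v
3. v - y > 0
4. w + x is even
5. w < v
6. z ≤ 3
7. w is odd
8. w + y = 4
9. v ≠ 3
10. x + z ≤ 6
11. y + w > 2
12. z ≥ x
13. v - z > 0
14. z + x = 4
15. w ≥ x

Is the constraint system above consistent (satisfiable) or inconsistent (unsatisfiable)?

Try x = 1, y = 1, z = 3, w = 3, v = 4.
Check constraint 3: v - y = 3; constraint 8: w + y = 4; constraint 10: x + z = 4. The remaining constraints are straightforward to verify.

Satisfiable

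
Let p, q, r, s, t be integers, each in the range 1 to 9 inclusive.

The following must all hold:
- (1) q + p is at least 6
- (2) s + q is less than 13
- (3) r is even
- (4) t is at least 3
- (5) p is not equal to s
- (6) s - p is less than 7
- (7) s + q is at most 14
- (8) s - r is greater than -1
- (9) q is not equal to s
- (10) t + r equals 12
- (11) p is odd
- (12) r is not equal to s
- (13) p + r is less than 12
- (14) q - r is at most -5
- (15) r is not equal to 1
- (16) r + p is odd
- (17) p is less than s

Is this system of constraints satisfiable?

Satisfiable

Try p = 3, q = 3, r = 8, s = 9, t = 4.
Check constraint 1: q + p = 6; constraint 2: s + q = 12. The remaining constraints are straightforward to verify.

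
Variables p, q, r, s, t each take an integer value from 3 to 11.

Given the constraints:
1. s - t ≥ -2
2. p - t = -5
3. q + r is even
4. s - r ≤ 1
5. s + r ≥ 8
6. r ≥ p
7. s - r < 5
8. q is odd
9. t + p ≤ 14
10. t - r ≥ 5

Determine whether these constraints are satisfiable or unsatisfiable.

Constraints 1, 4, and 10 give t − r ≥ 5, r − s ≥ -1, s − t ≥ -2.
Adding all 3 inequalities: the left sides telescope to 0, and the right sides sum to 5 + (-1) + (-2) = 2. So 0 ≥ 2, which is false.

Unsatisfiable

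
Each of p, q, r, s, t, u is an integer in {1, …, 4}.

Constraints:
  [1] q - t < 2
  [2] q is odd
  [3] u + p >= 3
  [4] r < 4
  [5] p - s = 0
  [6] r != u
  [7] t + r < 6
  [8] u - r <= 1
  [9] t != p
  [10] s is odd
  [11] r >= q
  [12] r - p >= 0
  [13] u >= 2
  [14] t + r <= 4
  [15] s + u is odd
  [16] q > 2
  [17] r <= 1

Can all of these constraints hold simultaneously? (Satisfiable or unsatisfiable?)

From constraint 16: q ≥ 3. From constraints 11 and 17: q ≤ r and r ≤ 1, so q ≤ 1. But 1 < 3, so no value of q works.

Unsatisfiable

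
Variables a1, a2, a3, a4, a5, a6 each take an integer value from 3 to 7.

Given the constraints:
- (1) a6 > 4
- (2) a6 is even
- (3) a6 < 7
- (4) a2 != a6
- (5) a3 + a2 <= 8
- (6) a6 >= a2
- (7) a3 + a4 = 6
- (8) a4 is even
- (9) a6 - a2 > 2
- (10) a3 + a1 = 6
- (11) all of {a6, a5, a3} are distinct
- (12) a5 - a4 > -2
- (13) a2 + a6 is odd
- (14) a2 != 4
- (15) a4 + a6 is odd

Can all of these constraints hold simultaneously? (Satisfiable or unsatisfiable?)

Unsatisfiable

Constraint 8 makes a4 even and constraint 2 makes a6 even, so a4 + a6 must be even. Constraint 15 says a4 + a6 is odd — contradiction.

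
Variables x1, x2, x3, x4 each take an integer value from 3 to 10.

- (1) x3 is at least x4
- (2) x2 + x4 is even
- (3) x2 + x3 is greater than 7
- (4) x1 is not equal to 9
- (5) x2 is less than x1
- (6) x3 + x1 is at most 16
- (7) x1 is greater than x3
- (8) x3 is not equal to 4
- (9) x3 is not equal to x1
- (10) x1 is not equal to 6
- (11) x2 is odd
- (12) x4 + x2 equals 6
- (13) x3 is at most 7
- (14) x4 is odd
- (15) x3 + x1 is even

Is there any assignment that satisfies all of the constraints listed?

Setting (x1, x2, x3, x4) = (8, 3, 6, 3) satisfies everything: constraint 3: x2 + x3 = 9; constraint 6: x3 + x1 = 14, and the others follow.

Satisfiable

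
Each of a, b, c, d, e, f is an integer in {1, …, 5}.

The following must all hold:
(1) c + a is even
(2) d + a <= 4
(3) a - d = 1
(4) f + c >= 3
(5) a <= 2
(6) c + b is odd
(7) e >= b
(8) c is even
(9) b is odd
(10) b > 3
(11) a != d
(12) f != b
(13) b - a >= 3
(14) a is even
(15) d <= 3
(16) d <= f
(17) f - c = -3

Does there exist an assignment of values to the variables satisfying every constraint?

Take a = 2, b = 5, c = 4, d = 1, e = 5, f = 1. Then constraint 2: d + a = 3; constraint 3: a - d = 1; constraint 4: f + c = 5, and every other listed constraint is also met.

Satisfiable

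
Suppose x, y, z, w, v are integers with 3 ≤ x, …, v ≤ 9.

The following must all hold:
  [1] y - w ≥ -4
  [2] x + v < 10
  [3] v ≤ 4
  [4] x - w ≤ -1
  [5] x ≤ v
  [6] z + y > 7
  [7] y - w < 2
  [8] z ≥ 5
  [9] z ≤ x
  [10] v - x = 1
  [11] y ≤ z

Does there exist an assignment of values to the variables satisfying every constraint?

From constraints 8 and 9: x ≥ z and z ≥ 5, so x ≥ 5. From constraints 3 and 5: x ≤ v and v ≤ 4, so x ≤ 4. But 4 < 5, so no value of x works.

Unsatisfiable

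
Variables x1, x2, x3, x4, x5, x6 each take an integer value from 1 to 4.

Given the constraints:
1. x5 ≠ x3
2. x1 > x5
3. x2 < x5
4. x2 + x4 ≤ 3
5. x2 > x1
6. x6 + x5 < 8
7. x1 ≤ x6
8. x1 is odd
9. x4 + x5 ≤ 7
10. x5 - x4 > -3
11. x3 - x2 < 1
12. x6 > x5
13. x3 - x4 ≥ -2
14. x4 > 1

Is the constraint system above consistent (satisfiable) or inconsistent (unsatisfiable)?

Unsatisfiable

Constraints 2, 3, and 5 give x5 < x1, x1 < x2, x2 < x5. Chaining: x5 < x1 < x2 < x5, which forces x5 < x5 — impossible.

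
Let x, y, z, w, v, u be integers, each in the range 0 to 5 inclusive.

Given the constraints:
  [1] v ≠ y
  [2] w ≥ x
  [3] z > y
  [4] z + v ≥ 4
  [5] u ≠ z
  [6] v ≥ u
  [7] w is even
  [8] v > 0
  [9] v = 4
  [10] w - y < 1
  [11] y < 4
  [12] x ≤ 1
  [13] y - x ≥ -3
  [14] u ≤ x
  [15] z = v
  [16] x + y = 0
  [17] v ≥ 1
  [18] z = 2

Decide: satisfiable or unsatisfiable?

Unsatisfiable

Constraint 18 fixes z = 2 and constraint 9 fixes v = 4, but constraint 15 requires z = v. Since 2 ≠ 4, contradiction.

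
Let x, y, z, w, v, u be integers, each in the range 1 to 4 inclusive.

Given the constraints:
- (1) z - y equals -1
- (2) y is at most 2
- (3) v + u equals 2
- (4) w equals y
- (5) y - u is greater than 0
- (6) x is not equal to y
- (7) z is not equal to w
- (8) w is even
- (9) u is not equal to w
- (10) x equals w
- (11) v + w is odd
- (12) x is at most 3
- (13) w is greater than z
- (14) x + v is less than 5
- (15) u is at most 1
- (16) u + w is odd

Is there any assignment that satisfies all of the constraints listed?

Unsatisfiable

From constraints 4 and 10, x = w = y, so x = y. But constraint 6 says x ≠ y. Contradiction.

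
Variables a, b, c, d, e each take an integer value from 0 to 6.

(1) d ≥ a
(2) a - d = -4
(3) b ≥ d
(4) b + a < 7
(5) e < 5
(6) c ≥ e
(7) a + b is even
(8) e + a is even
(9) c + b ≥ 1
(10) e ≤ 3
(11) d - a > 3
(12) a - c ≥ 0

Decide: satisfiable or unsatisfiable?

Try a = 0, b = 4, c = 0, d = 4, e = 0.
Check constraint 2: a - d = -4; constraint 4: b + a = 4. The remaining constraints are straightforward to verify.

Satisfiable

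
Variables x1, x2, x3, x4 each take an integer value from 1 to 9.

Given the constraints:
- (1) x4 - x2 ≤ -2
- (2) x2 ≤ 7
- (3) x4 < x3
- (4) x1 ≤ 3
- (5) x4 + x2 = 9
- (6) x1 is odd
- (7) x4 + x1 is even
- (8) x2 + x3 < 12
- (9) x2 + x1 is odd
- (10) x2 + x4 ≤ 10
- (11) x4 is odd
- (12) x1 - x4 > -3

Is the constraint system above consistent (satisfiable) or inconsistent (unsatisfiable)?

One satisfying assignment is x1 = 3, x2 = 6, x3 = 5, x4 = 3.
For the less obvious constraints — constraint 1: x4 - x2 = -3; constraint 5: x4 + x2 = 9; constraint 8: x2 + x3 = 11 — and the others hold by inspection.

Satisfiable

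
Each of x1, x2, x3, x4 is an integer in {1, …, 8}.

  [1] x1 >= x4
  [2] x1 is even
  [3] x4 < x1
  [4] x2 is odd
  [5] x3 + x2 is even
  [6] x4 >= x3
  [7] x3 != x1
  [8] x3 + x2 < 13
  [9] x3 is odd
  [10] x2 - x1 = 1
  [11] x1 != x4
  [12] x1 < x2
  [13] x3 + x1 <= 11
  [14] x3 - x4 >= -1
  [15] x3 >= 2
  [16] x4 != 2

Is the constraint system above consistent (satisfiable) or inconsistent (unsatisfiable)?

One satisfying assignment is x1 = 6, x2 = 7, x3 = 5, x4 = 5.
For the less obvious constraints — constraint 8: x3 + x2 = 12; constraint 10: x2 - x1 = 1 — and the others hold by inspection.

Satisfiable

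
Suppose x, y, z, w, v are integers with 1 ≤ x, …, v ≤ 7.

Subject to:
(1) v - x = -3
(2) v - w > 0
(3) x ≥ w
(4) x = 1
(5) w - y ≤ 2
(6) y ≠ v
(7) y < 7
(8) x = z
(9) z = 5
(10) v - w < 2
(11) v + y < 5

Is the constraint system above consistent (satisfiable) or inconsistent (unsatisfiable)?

Constraint 4 fixes x = 1 and constraint 9 fixes z = 5, but constraint 8 requires x = z. Since 1 ≠ 5, contradiction.

Unsatisfiable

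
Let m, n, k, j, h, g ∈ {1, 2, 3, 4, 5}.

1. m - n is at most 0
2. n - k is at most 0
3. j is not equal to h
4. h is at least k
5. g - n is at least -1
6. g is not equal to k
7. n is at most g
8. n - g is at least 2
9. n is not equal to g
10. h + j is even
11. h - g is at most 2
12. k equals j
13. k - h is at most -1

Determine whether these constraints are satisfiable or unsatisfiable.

Unsatisfiable

Constraints 2, 8, 11, and 13 give k − n ≥ 0, n − g ≥ 2, g − h ≥ -2, h − k ≥ 1.
Adding all 4 inequalities: the left sides telescope to 0, and the right sides sum to 0 + 2 + (-2) + 1 = 1. So 0 ≥ 1, which is false.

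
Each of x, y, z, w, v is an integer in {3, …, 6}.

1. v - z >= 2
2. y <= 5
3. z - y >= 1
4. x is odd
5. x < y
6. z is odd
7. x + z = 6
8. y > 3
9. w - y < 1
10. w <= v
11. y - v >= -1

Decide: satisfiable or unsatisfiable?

Unsatisfiable

Constraints 1, 3, and 11 give v − z ≥ 2, z − y ≥ 1, y − v ≥ -1.
Adding all 3 inequalities: the left sides telescope to 0, and the right sides sum to 2 + 1 + (-1) = 2. So 0 ≥ 2, which is false.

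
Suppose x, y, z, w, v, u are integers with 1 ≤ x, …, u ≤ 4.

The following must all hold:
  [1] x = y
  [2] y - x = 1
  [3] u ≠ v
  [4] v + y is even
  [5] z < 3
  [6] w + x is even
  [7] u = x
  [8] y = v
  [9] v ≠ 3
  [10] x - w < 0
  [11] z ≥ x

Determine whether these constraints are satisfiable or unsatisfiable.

Unsatisfiable

From constraints 1, 7, and 8, u = x = y = v, so u = v. But constraint 3 says u ≠ v. Contradiction.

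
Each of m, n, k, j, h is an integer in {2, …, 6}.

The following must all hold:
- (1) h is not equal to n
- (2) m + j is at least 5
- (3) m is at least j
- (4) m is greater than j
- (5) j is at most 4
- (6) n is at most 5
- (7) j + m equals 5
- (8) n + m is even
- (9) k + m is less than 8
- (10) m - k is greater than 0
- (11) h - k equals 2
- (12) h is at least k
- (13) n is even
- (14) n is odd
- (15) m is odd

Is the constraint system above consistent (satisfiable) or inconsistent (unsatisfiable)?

Constraint 13 makes n even and constraint 15 makes m odd, so n + m must be odd. Constraint 8 says n + m is even — contradiction.

Unsatisfiable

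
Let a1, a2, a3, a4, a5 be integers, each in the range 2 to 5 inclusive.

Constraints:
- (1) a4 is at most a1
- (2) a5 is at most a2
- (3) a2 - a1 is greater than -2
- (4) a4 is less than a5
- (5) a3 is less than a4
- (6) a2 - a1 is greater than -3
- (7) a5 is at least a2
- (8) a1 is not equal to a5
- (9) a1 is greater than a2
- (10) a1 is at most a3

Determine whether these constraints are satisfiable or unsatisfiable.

Unsatisfiable

Constraints 2, 4, 5, 9, and 10 give a4 < a5, a5 ≤ a2, a2 < a1, a1 ≤ a3, a3 < a4. Chaining: a4 < a5 ≤ a2 < a1 ≤ a3 < a4, which forces a4 < a4 — impossible.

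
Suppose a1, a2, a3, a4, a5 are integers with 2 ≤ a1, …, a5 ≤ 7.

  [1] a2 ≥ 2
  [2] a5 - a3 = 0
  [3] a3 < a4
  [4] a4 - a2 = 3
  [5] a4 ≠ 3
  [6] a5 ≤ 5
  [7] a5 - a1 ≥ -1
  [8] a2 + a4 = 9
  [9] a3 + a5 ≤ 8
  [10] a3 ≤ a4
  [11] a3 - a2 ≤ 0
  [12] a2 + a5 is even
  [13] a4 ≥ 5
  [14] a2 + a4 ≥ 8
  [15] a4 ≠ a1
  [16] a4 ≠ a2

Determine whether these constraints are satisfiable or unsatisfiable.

Setting (a1, a2, a3, a4, a5) = (2, 3, 3, 6, 3) satisfies everything: constraint 2: a5 - a3 = 0; constraint 4: a4 - a2 = 3; constraint 7: a5 - a1 = 1, and the others follow.

Satisfiable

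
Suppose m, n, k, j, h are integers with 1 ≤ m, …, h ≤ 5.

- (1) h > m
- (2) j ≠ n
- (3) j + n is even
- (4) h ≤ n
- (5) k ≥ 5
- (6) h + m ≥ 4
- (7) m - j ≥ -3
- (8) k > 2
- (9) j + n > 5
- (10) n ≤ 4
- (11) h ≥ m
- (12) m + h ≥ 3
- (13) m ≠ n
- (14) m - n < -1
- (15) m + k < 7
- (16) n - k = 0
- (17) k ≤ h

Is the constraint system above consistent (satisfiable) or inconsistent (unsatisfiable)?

Unsatisfiable

From constraints 5 and 17: h ≥ k and k ≥ 5, so h ≥ 5. From constraints 4 and 10: h ≤ n and n ≤ 4, so h ≤ 4. But 4 < 5, so no value of h works.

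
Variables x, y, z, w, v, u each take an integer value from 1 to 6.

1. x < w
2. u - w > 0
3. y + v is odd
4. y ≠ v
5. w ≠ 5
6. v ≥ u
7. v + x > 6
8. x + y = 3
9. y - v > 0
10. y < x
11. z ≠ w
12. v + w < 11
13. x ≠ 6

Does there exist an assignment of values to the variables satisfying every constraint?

Constraints 1, 2, 6, 9, and 10 give v < y, y < x, x < w, w < u, u ≤ v. Chaining: v < y < x < w < u ≤ v, which forces v < v — impossible.

Unsatisfiable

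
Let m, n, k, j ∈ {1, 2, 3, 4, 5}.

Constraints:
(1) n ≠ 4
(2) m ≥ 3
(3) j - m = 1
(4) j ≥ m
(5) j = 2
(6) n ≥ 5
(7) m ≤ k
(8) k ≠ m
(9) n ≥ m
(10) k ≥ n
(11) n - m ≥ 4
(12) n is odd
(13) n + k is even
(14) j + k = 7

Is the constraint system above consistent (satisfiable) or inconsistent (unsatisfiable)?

Unsatisfiable

From constraints 2 and 4: j ≥ m ≥ 3. From constraints 6 and 10: k ≥ n ≥ 5. Hence j + k ≥ 8. But constraint 14 requires j + k = 7, and 7 < 8. Contradiction.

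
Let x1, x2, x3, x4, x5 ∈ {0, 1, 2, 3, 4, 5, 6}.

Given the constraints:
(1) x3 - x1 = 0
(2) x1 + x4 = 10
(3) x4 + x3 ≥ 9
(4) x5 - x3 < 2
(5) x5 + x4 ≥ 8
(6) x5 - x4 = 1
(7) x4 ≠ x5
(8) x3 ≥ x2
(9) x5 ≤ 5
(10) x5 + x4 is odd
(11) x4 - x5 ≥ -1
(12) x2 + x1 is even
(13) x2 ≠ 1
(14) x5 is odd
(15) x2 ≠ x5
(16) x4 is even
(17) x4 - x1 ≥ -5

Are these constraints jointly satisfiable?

Satisfiable

Setting (x1, x2, x3, x4, x5) = (6, 6, 6, 4, 5) satisfies everything: constraint 1: x3 - x1 = 0; constraint 2: x1 + x4 = 10, and the others follow.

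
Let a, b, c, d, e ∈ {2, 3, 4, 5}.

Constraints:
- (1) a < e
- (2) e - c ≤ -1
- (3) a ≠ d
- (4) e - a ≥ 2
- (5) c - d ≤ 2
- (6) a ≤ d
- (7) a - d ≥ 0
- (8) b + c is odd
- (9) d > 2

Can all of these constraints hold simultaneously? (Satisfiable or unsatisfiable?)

Unsatisfiable

Constraints 2, 4, 5, and 7 give c − e ≥ 1, e − a ≥ 2, a − d ≥ 0, d − c ≥ -2.
Adding all 4 inequalities: the left sides telescope to 0, and the right sides sum to 1 + 2 + 0 + (-2) = 1. So 0 ≥ 1, which is false.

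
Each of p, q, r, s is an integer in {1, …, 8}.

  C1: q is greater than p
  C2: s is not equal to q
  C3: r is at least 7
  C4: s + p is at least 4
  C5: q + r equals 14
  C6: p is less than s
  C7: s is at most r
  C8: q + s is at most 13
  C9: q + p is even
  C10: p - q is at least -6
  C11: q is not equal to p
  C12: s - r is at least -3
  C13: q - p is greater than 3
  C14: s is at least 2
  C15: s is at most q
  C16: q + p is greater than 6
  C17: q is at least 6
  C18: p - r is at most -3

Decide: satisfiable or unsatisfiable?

Satisfiable

Take p = 1, q = 7, r = 7, s = 6. Then constraint 4: s + p = 7; constraint 5: q + r = 14; constraint 8: q + s = 13, and every other listed constraint is also met.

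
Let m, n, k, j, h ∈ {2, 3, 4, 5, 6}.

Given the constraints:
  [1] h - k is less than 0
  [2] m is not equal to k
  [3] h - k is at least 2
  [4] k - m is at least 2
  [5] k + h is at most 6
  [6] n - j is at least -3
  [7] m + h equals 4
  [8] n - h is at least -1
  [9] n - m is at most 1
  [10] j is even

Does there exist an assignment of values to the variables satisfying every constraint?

Unsatisfiable

Constraints 3, 4, 8, and 9 give n − h ≥ -1, h − k ≥ 2, k − m ≥ 2, m − n ≥ -1.
Adding all 4 inequalities: the left sides telescope to 0, and the right sides sum to (-1) + 2 + 2 + (-1) = 2. So 0 ≥ 2, which is false.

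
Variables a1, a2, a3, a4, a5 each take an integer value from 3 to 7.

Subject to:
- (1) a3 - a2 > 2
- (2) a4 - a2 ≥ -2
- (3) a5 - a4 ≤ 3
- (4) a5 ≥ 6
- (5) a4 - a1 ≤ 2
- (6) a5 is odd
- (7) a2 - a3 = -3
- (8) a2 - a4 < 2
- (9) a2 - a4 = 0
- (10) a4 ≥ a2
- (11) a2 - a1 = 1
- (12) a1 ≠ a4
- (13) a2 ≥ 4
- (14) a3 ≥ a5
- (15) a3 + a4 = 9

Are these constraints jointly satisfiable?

Unsatisfiable

From constraints 4 and 14: a3 ≥ a5 ≥ 6. From constraints 10 and 13: a4 ≥ a2 ≥ 4. Hence a3 + a4 ≥ 10. But constraint 15 requires a3 + a4 = 9, and 9 < 10. Contradiction.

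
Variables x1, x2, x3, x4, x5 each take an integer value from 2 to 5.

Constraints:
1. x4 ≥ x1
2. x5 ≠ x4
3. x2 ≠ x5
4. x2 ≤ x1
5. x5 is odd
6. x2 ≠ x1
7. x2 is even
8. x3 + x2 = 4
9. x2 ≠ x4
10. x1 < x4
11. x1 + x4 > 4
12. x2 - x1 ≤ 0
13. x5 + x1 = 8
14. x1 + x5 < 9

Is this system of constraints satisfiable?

One satisfying assignment is x1 = 3, x2 = 2, x3 = 2, x4 = 4, x5 = 5.
For the less obvious constraints — constraint 8: x3 + x2 = 4; constraint 11: x1 + x4 = 7; constraint 12: x2 - x1 = -1 — and the others hold by inspection.

Satisfiable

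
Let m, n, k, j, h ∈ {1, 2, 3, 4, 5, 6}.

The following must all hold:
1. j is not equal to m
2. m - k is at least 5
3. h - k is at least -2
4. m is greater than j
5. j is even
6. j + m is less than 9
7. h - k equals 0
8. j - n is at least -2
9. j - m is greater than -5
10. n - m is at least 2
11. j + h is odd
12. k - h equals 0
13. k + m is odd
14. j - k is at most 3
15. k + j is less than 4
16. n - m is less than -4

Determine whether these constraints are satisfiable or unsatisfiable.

Unsatisfiable

Constraints 2, 8, 10, and 14 give k − j ≥ -3, j − n ≥ -2, n − m ≥ 2, m − k ≥ 5.
Adding all 4 inequalities: the left sides telescope to 0, and the right sides sum to (-3) + (-2) + 2 + 5 = 2. So 0 ≥ 2, which is false.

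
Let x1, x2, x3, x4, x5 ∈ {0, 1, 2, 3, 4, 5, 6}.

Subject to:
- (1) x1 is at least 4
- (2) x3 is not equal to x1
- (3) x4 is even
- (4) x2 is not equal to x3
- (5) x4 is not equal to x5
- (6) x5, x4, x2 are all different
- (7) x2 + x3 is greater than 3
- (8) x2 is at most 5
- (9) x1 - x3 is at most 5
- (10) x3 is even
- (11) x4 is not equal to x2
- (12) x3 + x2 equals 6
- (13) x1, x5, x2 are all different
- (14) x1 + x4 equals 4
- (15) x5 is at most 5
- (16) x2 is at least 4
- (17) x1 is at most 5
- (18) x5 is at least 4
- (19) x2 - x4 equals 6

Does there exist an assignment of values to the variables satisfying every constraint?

Constraints 1, 8, 15, 16, 17, and 18 confine each of x1, x5, x2 to the 2 values {4, 5}.
Constraint 13 requires all 3 of them to be distinct, but only 2 values are available — impossible by the pigeonhole principle.

Unsatisfiable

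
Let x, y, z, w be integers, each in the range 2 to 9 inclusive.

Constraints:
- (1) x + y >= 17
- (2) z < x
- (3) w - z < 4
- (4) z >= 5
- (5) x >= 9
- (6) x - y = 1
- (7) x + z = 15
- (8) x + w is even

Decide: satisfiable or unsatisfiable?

Satisfiable

Try x = 9, y = 8, z = 6, w = 7.
Check constraint 1: x + y = 17; constraint 3: w - z = 1; constraint 6: x - y = 1. The remaining constraints are straightforward to verify.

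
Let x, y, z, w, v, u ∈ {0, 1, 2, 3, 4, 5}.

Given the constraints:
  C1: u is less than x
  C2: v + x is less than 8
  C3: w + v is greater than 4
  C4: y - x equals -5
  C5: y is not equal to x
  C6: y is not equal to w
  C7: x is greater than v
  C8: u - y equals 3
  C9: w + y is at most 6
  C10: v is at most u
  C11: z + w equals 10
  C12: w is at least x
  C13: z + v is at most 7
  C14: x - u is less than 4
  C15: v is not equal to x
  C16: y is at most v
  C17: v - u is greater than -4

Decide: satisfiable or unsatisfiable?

Take x = 5, y = 0, z = 5, w = 5, v = 1, u = 3. Then constraint 2: v + x = 6; constraint 3: w + v = 6, and every other listed constraint is also met.

Satisfiable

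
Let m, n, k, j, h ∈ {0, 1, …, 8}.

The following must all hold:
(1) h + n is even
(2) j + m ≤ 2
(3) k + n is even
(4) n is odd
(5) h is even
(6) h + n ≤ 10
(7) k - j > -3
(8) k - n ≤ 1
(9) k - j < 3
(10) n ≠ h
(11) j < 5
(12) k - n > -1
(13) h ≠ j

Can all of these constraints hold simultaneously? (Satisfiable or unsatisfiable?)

Constraint 5 makes h even and constraint 4 makes n odd, so h + n must be odd. Constraint 1 says h + n is even — contradiction.

Unsatisfiable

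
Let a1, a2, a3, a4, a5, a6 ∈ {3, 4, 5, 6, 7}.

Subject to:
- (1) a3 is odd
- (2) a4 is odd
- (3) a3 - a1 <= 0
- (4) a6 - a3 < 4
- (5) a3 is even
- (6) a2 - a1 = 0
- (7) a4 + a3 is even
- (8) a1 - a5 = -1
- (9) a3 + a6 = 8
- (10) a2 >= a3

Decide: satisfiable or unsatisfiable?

Constraint 2 makes a4 odd and constraint 5 makes a3 even, so a4 + a3 must be odd. Constraint 7 says a4 + a3 is even — contradiction.

Unsatisfiable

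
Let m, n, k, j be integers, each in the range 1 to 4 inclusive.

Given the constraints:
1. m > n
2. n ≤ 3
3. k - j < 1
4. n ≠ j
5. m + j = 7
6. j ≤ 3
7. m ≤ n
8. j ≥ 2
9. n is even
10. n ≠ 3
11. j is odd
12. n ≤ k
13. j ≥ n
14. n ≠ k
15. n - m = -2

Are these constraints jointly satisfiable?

From constraints 2 and 7: m ≤ n ≤ 3. From constraint 6: j ≤ 3. Hence m + j ≤ 6. But constraint 5 requires m + j = 7, and 7 > 6. Contradiction.

Unsatisfiable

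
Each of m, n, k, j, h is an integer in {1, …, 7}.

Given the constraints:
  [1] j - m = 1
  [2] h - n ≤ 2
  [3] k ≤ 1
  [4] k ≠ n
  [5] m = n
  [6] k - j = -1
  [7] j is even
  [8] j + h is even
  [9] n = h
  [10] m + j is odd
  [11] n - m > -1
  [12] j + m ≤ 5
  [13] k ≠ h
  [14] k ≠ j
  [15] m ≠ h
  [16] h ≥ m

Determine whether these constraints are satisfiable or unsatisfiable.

Unsatisfiable

From constraints 5 and 9, m = n = h, so m = h. But constraint 15 says m ≠ h. Contradiction.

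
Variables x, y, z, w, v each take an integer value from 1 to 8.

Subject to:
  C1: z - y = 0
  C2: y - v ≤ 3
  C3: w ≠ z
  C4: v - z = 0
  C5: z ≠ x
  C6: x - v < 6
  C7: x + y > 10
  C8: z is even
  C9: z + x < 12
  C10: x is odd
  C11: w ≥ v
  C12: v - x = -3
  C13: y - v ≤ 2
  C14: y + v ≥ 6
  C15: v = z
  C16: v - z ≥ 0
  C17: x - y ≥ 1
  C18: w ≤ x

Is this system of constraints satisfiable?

The assignment x = 7, y = 4, z = 4, w = 7, v = 4 works:
  constraint 1 holds since z - y = 0.
  constraint 2 holds since y - v = 0.
The rest check out directly.

Satisfiable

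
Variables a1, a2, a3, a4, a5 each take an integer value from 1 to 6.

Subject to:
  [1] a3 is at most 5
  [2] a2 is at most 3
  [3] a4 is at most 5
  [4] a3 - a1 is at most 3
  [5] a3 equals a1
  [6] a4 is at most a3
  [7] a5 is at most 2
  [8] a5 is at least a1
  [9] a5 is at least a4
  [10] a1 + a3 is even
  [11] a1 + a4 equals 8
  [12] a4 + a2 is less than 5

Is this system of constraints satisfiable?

Unsatisfiable

From constraints 7 and 8: a1 ≤ a5 ≤ 2. From constraints 1 and 6: a4 ≤ a3 ≤ 5. Hence a1 + a4 ≤ 7. But constraint 11 requires a1 + a4 = 8, and 8 > 7. Contradiction.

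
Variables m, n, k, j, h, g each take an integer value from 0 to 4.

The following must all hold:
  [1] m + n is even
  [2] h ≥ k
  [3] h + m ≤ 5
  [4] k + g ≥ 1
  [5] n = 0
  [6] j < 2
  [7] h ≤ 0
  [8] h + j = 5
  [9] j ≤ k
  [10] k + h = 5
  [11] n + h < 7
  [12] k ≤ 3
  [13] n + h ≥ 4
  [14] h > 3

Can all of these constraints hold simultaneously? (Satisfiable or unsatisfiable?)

From constraint 7: h ≤ 0. From constraints 9 and 12: j ≤ k ≤ 3. Hence h + j ≤ 3. But constraint 8 requires h + j = 5, and 5 > 3. Contradiction.

Unsatisfiable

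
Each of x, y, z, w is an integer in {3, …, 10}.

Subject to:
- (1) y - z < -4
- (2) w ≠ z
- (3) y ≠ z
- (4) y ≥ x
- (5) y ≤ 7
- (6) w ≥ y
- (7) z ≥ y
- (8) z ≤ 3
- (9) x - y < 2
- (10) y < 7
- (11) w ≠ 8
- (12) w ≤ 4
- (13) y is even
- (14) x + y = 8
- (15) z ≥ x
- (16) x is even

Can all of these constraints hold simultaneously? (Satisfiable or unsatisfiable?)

Unsatisfiable

From constraints 8 and 15: x ≤ z ≤ 3. From constraints 6 and 12: y ≤ w ≤ 4. Hence x + y ≤ 7. But constraint 14 requires x + y = 8, and 8 > 7. Contradiction.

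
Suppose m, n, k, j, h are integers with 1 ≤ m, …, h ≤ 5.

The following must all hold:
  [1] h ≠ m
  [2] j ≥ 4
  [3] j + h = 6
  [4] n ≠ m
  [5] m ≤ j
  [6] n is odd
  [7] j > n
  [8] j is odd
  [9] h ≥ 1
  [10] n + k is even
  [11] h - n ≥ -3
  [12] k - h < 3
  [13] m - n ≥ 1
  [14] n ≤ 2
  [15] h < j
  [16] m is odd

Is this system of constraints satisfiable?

One satisfying assignment is m = 5, n = 1, k = 3, j = 5, h = 1.
For the less obvious constraints — constraint 3: j + h = 6; constraint 11: h - n = 0; constraint 12: k - h = 2 — and the others hold by inspection.

Satisfiable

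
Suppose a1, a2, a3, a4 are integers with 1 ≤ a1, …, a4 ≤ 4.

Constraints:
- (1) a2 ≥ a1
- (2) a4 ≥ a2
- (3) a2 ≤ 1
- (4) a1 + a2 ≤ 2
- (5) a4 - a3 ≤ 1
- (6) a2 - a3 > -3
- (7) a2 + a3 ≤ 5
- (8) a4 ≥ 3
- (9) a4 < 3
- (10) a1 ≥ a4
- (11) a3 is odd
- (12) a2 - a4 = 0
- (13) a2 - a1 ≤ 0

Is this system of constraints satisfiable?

From constraints 8 and 10: a1 ≥ a4 and a4 ≥ 3, so a1 ≥ 3. From constraints 1 and 3: a1 ≤ a2 and a2 ≤ 1, so a1 ≤ 1. But 1 < 3, so no value of a1 works.

Unsatisfiable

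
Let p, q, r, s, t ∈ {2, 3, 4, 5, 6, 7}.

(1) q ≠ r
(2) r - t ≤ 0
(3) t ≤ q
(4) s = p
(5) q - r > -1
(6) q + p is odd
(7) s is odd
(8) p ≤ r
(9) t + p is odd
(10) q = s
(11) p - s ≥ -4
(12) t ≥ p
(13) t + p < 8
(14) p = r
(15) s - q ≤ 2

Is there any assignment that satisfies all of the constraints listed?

Unsatisfiable

From constraints 4, 10, and 14, q = s = p = r, so q = r. But constraint 1 says q ≠ r. Contradiction.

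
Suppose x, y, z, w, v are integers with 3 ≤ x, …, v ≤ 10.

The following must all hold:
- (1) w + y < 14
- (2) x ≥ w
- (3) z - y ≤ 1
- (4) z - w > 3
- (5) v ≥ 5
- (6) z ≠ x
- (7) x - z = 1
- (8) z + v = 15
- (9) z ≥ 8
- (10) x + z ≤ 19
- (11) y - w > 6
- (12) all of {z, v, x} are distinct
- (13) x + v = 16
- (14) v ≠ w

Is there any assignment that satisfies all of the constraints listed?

Satisfiable

Setting (x, y, z, w, v) = (10, 10, 9, 3, 6) satisfies everything: constraint 1: w + y = 13; constraint 3: z - y = -1, and the others follow.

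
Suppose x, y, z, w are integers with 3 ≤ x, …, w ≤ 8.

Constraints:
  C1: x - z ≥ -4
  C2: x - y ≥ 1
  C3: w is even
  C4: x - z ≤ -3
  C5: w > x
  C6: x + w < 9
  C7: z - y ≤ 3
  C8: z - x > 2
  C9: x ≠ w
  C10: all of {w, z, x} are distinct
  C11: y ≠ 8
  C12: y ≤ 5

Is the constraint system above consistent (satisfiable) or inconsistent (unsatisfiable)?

Constraints 2, 4, and 7 give y − z ≥ -3, z − x ≥ 3, x − y ≥ 1.
Adding all 3 inequalities: the left sides telescope to 0, and the right sides sum to (-3) + 3 + 1 = 1. So 0 ≥ 1, which is false.

Unsatisfiable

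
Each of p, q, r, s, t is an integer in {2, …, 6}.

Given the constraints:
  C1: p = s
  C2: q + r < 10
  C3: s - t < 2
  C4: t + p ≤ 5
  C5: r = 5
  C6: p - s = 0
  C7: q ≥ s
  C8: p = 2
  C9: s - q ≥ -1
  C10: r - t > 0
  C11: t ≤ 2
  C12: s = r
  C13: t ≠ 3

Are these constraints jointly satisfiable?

Unsatisfiable

Constraint 8 fixes p = 2 and constraint 5 fixes r = 5. Constraints 1 and 12 give p = s = r, so p = r. But 2 ≠ 5 — contradiction.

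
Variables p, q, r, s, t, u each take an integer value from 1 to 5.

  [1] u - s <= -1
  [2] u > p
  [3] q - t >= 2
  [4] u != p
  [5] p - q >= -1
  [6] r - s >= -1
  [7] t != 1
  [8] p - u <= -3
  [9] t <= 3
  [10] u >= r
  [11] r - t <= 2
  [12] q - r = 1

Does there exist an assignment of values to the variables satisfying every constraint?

Unsatisfiable

Constraints 1, 3, 5, 6, 8, and 11 give p − q ≥ -1, q − t ≥ 2, t − r ≥ -2, r − s ≥ -1, s − u ≥ 1, u − p ≥ 3.
Adding all 6 inequalities: the left sides telescope to 0, and the right sides sum to (-1) + 2 + (-2) + (-1) + 1 + 3 = 2. So 0 ≥ 2, which is false.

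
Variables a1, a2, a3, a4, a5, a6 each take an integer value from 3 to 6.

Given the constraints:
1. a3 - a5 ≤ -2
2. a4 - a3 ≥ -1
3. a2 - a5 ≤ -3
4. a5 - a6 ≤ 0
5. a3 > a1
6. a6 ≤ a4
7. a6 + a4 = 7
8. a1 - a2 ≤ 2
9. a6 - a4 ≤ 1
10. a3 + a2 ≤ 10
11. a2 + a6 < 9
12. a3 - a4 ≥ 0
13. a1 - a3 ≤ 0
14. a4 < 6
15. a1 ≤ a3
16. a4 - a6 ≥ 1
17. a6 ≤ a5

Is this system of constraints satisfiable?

Constraints 1, 4, 9, and 12 give a3 − a4 ≥ 0, a4 − a6 ≥ -1, a6 − a5 ≥ 0, a5 − a3 ≥ 2.
Adding all 4 inequalities: the left sides telescope to 0, and the right sides sum to 0 + (-1) + 0 + 2 = 1. So 0 ≥ 1, which is false.

Unsatisfiable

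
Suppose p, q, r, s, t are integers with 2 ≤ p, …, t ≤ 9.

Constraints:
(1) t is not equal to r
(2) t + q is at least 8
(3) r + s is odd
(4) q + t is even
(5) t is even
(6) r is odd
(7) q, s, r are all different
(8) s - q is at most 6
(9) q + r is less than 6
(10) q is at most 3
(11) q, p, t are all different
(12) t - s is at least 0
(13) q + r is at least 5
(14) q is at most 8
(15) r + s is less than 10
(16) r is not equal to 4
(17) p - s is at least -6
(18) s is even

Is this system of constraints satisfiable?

Satisfiable

The assignment p = 3, q = 2, r = 3, s = 6, t = 6 works:
  constraint 2 holds since t + q = 8.
  constraint 8 holds since s - q = 4.
  constraint 9 holds since q + r = 5.
The rest check out directly.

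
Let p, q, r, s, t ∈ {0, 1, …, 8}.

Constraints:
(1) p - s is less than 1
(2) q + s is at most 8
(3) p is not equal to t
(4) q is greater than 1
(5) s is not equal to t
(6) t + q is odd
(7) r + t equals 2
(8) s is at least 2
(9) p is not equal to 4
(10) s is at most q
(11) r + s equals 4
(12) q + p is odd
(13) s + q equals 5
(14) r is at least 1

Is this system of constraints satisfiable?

Satisfiable

Setting (p, q, r, s, t) = (2, 3, 2, 2, 0) satisfies everything: constraint 1: p - s = 0; constraint 2: q + s = 5; constraint 7: r + t = 2, and the others follow.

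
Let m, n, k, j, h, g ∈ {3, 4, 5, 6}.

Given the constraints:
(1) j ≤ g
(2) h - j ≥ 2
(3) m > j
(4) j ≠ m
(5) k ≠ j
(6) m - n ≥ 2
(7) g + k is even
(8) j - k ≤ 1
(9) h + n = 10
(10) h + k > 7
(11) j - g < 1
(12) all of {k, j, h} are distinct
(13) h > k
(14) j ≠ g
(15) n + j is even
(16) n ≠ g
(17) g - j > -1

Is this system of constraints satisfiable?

Satisfiable

Setting (m, n, k, j, h, g) = (6, 4, 3, 4, 6, 5) satisfies everything: constraint 2: h - j = 2; constraint 6: m - n = 2, and the others follow.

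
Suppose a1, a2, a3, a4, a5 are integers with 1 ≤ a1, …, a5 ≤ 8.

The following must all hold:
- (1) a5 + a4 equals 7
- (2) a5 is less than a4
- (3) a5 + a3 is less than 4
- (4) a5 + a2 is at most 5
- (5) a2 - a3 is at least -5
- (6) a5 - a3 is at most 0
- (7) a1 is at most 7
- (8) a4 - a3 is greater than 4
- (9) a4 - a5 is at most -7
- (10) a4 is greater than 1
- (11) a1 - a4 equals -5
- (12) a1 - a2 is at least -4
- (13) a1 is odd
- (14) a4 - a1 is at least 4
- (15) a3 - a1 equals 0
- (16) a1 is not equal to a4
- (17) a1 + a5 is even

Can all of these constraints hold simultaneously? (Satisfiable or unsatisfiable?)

Constraints 5, 6, 9, 12, and 14 give a4 − a1 ≥ 4, a1 − a2 ≥ -4, a2 − a3 ≥ -5, a3 − a5 ≥ 0, a5 − a4 ≥ 7.
Adding all 5 inequalities: the left sides telescope to 0, and the right sides sum to 4 + (-4) + (-5) + 0 + 7 = 2. So 0 ≥ 2, which is false.

Unsatisfiable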